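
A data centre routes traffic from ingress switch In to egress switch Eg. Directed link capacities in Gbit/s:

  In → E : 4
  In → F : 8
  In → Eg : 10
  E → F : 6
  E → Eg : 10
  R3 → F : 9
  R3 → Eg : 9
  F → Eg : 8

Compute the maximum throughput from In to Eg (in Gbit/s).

22

Augment In→Eg: bottleneck 10, flow now 10.
Augment In→E→Eg: bottleneck 4, flow now 14.
Augment In→F→Eg: bottleneck 8, flow now 22.
No augmenting path remains; maximum flow = 22.
In the residual graph, reachable from In: {In}.
Min-cut edges: In→E (4), In→F (8), In→Eg (10); capacity 4 + 8 + 10 = 22.
This cut is saturated, so no flow can exceed 22.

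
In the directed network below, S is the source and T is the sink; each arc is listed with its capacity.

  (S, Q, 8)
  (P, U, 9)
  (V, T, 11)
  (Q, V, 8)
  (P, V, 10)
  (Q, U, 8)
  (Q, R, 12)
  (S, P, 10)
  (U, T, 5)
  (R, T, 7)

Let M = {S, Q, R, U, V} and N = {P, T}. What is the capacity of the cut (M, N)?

Edges leaving {S, Q, R, U, V}: S→P (10), R→T (7), U→T (5), V→T (11).
Cut capacity = 10 + 7 + 5 + 11 = 33.

33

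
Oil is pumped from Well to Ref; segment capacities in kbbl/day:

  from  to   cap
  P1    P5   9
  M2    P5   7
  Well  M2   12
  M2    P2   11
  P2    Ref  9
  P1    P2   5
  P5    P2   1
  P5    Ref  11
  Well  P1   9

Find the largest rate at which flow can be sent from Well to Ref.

20

Augment Well→P1→P5→Ref: bottleneck 9, flow now 9.
Augment Well→M2→P5→Ref: bottleneck 2, flow now 11.
Augment Well→M2→P2→Ref: bottleneck 9, flow now 20.
No augmenting path remains; maximum flow = 20.
In the residual graph, reachable from Well: {Well, P1, M2, P5, P2}.
Min-cut edges: P5→Ref (11), P2→Ref (9); capacity 11 + 9 = 20.
This cut is saturated, so no flow can exceed 20.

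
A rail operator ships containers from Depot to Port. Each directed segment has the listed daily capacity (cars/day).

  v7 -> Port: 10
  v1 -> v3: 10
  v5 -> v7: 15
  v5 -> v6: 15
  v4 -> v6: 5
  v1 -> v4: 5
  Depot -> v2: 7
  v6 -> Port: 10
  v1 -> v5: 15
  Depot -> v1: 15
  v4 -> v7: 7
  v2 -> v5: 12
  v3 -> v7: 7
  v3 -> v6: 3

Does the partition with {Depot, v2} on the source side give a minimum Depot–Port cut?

Given cut capacity: 15 + 12 = 27.
Augment Depot→v1→v3→v6→Port: bottleneck 3, flow now 3.
Augment Depot→v1→v3→v7→Port: bottleneck 7, flow now 10.
Augment Depot→v1→v4→v6→Port: bottleneck 5, flow now 15.
Augment Depot→v2→v5→v6→Port: bottleneck 2, flow now 17.
Augment Depot→v2→v5→v7→Port: bottleneck 3, flow now 20.
No augmenting path remains; maximum flow = 20.
In the residual graph, reachable from Depot: {Depot, v1, v2, v3, v4, v5, v6, v7}.
Min-cut edges: v6→Port (10), v7→Port (10); capacity 10 + 10 = 20.
Cut capacity 27 exceeds the max flow 20, so it is not minimum.

No — its capacity is 27, but the minimum cut has capacity 20.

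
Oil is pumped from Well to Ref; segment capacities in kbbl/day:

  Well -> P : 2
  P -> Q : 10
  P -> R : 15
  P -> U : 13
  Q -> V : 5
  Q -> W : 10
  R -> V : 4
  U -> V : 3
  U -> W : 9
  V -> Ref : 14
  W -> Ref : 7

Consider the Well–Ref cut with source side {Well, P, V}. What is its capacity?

Edges leaving {Well, P, V}: P→Q (10), P→R (15), P→U (13), V→Ref (14).
Cut capacity = 10 + 15 + 13 + 14 = 52.

52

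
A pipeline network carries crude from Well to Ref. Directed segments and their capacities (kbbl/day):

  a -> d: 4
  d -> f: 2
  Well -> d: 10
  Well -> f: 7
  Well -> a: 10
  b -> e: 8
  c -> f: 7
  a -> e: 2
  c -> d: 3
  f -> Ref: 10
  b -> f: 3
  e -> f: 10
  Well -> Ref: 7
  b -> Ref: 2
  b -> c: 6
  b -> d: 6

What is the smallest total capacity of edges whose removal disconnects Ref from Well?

Augment Well→Ref: bottleneck 7, flow now 7.
Augment Well→f→Ref: bottleneck 7, flow now 14.
Augment Well→d→f→Ref: bottleneck 2, flow now 16.
Augment Well→a→e→f→Ref: bottleneck 1, flow now 17.
No augmenting path remains; maximum flow = 17.
By max-flow min-cut, the minimum cut capacity equals the max flow.
In the residual graph, reachable from Well: {Well, a, d, e, f}.
Min-cut edges: Well→Ref (7), f→Ref (10); capacity 7 + 10 = 17.

17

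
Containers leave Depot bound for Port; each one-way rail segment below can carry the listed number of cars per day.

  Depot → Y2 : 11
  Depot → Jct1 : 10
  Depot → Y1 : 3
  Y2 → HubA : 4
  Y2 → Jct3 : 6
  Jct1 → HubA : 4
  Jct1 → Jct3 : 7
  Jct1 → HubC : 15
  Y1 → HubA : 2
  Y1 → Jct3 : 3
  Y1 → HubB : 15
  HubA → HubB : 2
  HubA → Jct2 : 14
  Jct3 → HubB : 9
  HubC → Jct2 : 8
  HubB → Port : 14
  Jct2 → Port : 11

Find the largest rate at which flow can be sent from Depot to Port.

Augment Depot→Y1→HubB→Port: bottleneck 3, flow now 3.
Augment Depot→Y2→HubA→HubB→Port: bottleneck 2, flow now 5.
Augment Depot→Y2→HubA→Jct2→Port: bottleneck 2, flow now 7.
Augment Depot→Y2→Jct3→HubB→Port: bottleneck 6, flow now 13.
Augment Depot→Jct1→HubA→Jct2→Port: bottleneck 4, flow now 17.
Augment Depot→Jct1→Jct3→HubB→Port: bottleneck 3, flow now 20.
Augment Depot→Jct1→HubC→Jct2→Port: bottleneck 3, flow now 23.
No augmenting path remains; maximum flow = 23.
In the residual graph, reachable from Depot: {Depot, Y2}.
Min-cut edges: Depot→Jct1 (10), Depot→Y1 (3), Y2→HubA (4), Y2→Jct3 (6); capacity 10 + 3 + 4 + 6 = 23.
This cut is saturated, so no flow can exceed 23.

23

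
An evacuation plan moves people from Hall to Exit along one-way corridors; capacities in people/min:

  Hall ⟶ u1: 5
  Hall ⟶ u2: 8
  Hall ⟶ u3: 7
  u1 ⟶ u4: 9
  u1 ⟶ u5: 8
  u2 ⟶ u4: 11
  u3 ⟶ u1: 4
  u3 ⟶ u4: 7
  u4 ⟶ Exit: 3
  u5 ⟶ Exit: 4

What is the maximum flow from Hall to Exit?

7

Augment Hall→u1→u4→Exit: bottleneck 3, flow now 3.
Augment Hall→u1→u5→Exit: bottleneck 2, flow now 5.
Augment Hall→u3→u1→u5→Exit: bottleneck 2, flow now 7.
No augmenting path remains; maximum flow = 7.
In the residual graph, reachable from Hall: {Hall, u1, u2, u3, u4, u5}.
Min-cut edges: u4→Exit (3), u5→Exit (4); capacity 3 + 4 = 7.
This cut is saturated, so no flow can exceed 7.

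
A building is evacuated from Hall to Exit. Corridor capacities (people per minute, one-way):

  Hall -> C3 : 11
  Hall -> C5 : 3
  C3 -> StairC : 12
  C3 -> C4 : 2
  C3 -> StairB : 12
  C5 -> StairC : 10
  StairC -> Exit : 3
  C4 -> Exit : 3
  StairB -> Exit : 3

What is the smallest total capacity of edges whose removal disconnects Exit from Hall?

Augment Hall→C3→StairC→Exit: bottleneck 3, flow now 3.
Augment Hall→C3→C4→Exit: bottleneck 2, flow now 5.
Augment Hall→C3→StairB→Exit: bottleneck 3, flow now 8.
No augmenting path remains; maximum flow = 8.
By max-flow min-cut, the minimum cut capacity equals the max flow.
In the residual graph, reachable from Hall: {Hall, C3, C5, StairC, StairB}.
Min-cut edges: C3→C4 (2), StairC→Exit (3), StairB→Exit (3); capacity 2 + 3 + 3 = 8.

8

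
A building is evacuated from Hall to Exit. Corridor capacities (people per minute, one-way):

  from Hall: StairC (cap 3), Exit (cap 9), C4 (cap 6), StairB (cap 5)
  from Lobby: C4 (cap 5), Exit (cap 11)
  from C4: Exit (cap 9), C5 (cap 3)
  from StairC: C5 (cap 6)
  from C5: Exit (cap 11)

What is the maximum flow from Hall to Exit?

Augment Hall→Exit: bottleneck 9, flow now 9.
Augment Hall→C4→Exit: bottleneck 6, flow now 15.
Augment Hall→StairC→C5→Exit: bottleneck 3, flow now 18.
No augmenting path remains; maximum flow = 18.
In the residual graph, reachable from Hall: {Hall, StairB}.
Min-cut edges: Hall→C4 (6), Hall→StairC (3), Hall→Exit (9); capacity 6 + 3 + 9 = 18.
This cut is saturated, so no flow can exceed 18.

18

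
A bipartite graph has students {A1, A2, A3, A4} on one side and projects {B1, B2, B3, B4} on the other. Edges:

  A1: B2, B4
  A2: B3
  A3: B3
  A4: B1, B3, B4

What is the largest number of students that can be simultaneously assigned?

3

Unit-capacity flow: source→left, listed edges, right→sink; max matching = max flow.
Augmenting path A1→B2 (+1); matched 1.
Augmenting path A2→B3 (+1); matched 2.
Augmenting path A4→B1 (+1); matched 3.
No augmenting path remains; maximum matching = 3.
König certificate: {A1, A4, B3} is a vertex cover of size 3 (every listed pair touches it), so no matching can be larger.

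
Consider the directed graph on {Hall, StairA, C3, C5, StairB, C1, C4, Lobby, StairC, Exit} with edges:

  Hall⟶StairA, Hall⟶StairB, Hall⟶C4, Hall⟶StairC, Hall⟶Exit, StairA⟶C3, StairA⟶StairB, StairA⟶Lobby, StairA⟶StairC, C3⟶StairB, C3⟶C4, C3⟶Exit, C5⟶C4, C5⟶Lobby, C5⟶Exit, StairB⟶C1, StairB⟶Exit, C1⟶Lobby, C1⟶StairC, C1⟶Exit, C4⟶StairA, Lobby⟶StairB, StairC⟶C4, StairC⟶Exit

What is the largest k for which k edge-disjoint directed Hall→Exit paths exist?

5

Assign every edge capacity 1; by Menger, the answer equals the max flow.
Path Hall→Exit (+1); total 1.
Path Hall→StairB→Exit (+1); total 2.
Path Hall→StairC→Exit (+1); total 3.
Path Hall→StairA→C3→Exit (+1); total 4.
Path Hall→C4→StairA→StairB→C1→Exit (+1); total 5.
No residual Hall→Exit path; max flow = 5.
Certifying cut of size 5: {Hall→C4, Hall→Exit, Hall→StairA, Hall→StairB, Hall→StairC}.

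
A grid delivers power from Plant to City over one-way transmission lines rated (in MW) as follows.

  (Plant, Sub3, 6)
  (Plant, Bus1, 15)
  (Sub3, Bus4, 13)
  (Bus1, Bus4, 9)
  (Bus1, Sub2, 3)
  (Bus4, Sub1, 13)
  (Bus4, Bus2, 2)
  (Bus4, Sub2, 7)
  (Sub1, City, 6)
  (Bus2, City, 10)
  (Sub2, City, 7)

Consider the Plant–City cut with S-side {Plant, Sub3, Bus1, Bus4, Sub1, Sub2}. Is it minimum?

Given cut capacity: 2 + 6 + 7 = 15.
Augment Plant→Bus1→Sub2→City: bottleneck 3, flow now 3.
Augment Plant→Sub3→Bus4→Sub1→City: bottleneck 6, flow now 9.
Augment Plant→Bus1→Bus4→Bus2→City: bottleneck 2, flow now 11.
Augment Plant→Bus1→Bus4→Sub2→City: bottleneck 4, flow now 15.
No augmenting path remains; maximum flow = 15.
Cut capacity 15 equals the max flow, so it is a minimum cut.

Yes — it is a minimum cut (capacity 15).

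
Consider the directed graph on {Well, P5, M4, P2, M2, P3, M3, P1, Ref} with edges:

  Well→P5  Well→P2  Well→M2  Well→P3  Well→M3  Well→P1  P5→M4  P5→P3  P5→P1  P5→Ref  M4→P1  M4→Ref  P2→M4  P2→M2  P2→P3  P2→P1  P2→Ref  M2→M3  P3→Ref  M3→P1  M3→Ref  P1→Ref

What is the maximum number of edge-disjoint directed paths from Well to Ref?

Assign every edge capacity 1; by Menger, the answer equals the max flow.
Path Well→P5→Ref (+1); total 1.
Path Well→P2→Ref (+1); total 2.
Path Well→P3→Ref (+1); total 3.
Path Well→M3→Ref (+1); total 4.
Path Well→P1→Ref (+1); total 5.
No residual Well→Ref path; max flow = 5.
Certifying cut of size 5: {M3→Ref, P1→Ref, Well→P2, Well→P3, Well→P5}.

5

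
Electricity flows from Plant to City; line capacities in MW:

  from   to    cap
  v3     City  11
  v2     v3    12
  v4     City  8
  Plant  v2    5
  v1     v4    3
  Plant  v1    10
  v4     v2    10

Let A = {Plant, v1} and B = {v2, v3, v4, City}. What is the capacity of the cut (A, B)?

8

Edges leaving {Plant, v1}: Plant→v2 (5), v1→v4 (3).
Cut capacity = 5 + 3 = 8.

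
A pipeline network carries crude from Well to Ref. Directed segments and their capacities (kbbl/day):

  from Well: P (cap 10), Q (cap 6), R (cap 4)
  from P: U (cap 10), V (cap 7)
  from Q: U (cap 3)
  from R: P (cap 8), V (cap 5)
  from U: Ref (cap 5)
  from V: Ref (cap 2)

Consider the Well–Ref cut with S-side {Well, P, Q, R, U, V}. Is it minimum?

Given cut capacity: 5 + 2 = 7.
Augment Well→P→U→Ref: bottleneck 5, flow now 5.
Augment Well→P→V→Ref: bottleneck 2, flow now 7.
No augmenting path remains; maximum flow = 7.
Cut capacity 7 equals the max flow, so it is a minimum cut.

Yes — it is a minimum cut (capacity 7).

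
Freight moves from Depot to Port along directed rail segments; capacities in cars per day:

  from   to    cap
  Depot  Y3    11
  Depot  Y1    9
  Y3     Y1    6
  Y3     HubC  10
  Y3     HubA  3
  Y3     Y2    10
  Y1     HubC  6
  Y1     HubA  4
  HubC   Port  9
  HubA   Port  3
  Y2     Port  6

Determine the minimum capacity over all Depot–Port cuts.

Augment Depot→Y3→HubC→Port: bottleneck 9, flow now 9.
Augment Depot→Y3→HubA→Port: bottleneck 2, flow now 11.
Augment Depot→Y1→HubA→Port: bottleneck 1, flow now 12.
Augment Depot→Y1→HubC→Y3→Y2→Port: bottleneck 6, flow now 18. (uses reverse residual edge)
No augmenting path remains; maximum flow = 18.
By max-flow min-cut, the minimum cut capacity equals the max flow.
In the residual graph, reachable from Depot: {Depot, Y3, Y1, HubC, HubA, Y2}.
Min-cut edges: HubC→Port (9), HubA→Port (3), Y2→Port (6); capacity 9 + 3 + 6 = 18.

18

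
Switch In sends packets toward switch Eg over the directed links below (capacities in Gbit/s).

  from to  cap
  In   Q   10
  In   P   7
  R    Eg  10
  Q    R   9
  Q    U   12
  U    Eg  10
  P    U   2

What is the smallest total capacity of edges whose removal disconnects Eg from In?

Augment In→P→U→Eg: bottleneck 2, flow now 2.
Augment In→Q→R→Eg: bottleneck 9, flow now 11.
Augment In→Q→U→Eg: bottleneck 1, flow now 12.
No augmenting path remains; maximum flow = 12.
By max-flow min-cut, the minimum cut capacity equals the max flow.
In the residual graph, reachable from In: {In, P}.
Min-cut edges: In→Q (10), P→U (2); capacity 10 + 2 = 12.

12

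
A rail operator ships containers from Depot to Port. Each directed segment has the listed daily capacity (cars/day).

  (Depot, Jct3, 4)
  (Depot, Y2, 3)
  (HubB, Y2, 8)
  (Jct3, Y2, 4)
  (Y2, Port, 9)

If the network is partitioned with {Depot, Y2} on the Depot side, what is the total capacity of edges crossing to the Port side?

Edges leaving {Depot, Y2}: Depot→Jct3 (4), Y2→Port (9).
Cut capacity = 4 + 9 = 13.

13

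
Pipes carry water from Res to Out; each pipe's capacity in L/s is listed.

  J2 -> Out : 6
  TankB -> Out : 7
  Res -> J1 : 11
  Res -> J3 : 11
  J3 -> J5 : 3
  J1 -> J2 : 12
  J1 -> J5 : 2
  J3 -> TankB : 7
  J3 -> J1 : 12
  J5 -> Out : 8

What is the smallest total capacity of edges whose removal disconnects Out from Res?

Augment Res→J1→J5→Out: bottleneck 2, flow now 2.
Augment Res→J1→J2→Out: bottleneck 6, flow now 8.
Augment Res→J3→J5→Out: bottleneck 3, flow now 11.
Augment Res→J3→TankB→Out: bottleneck 7, flow now 18.
No augmenting path remains; maximum flow = 18.
By max-flow min-cut, the minimum cut capacity equals the max flow.
In the residual graph, reachable from Res: {Res, J1, J3, J2}.
Min-cut edges: J1→J5 (2), J3→J5 (3), J3→TankB (7), J2→Out (6); capacity 2 + 3 + 7 + 6 = 18.

18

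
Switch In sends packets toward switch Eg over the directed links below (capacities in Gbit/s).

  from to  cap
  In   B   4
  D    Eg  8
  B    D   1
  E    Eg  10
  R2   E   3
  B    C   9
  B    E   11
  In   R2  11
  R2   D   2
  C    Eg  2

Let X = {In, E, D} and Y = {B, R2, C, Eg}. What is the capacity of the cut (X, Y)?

Edges leaving {In, E, D}: In→B (4), In→R2 (11), E→Eg (10), D→Eg (8).
Cut capacity = 4 + 11 + 10 + 8 = 33.

33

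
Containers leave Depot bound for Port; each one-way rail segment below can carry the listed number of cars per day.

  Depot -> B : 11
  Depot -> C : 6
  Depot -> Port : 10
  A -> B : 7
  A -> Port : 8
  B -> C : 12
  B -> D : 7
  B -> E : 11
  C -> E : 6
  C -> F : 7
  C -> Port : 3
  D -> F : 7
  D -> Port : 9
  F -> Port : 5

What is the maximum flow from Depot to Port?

Augment Depot→Port: bottleneck 10, flow now 10.
Augment Depot→C→Port: bottleneck 3, flow now 13.
Augment Depot→B→D→Port: bottleneck 7, flow now 20.
Augment Depot→C→F→Port: bottleneck 3, flow now 23.
Augment Depot→B→C→F→Port: bottleneck 2, flow now 25.
No augmenting path remains; maximum flow = 25.
In the residual graph, reachable from Depot: {Depot, B, C, E, F}.
Min-cut edges: Depot→Port (10), B→D (7), C→Port (3), F→Port (5); capacity 10 + 7 + 3 + 5 = 25.
This cut is saturated, so no flow can exceed 25.

25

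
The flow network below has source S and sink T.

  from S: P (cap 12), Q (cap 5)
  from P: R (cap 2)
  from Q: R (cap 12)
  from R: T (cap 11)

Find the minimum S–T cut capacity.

7

Augment S→P→R→T: bottleneck 2, flow now 2.
Augment S→Q→R→T: bottleneck 5, flow now 7.
No augmenting path remains; maximum flow = 7.
By max-flow min-cut, the minimum cut capacity equals the max flow.
In the residual graph, reachable from S: {S, P}.
Min-cut edges: S→Q (5), P→R (2); capacity 5 + 2 = 7.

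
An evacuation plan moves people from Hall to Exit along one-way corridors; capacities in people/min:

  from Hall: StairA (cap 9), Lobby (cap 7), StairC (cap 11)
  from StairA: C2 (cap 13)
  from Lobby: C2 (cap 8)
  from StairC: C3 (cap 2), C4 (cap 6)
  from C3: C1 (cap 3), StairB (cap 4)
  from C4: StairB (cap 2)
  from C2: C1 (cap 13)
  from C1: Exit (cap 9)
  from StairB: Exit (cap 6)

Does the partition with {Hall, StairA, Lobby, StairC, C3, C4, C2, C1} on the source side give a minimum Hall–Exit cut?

No — its capacity is 15, but the minimum cut has capacity 13.

Given cut capacity: 4 + 2 + 9 = 15.
Augment Hall→StairA→C2→C1→Exit: bottleneck 9, flow now 9.
Augment Hall→StairC→C3→StairB→Exit: bottleneck 2, flow now 11.
Augment Hall→StairC→C4→StairB→Exit: bottleneck 2, flow now 13.
No augmenting path remains; maximum flow = 13.
In the residual graph, reachable from Hall: {Hall, StairA, Lobby, StairC, C4, C2, C1}.
Min-cut edges: StairC→C3 (2), C4→StairB (2), C1→Exit (9); capacity 2 + 2 + 9 = 13.
Cut capacity 15 exceeds the max flow 13, so it is not minimum.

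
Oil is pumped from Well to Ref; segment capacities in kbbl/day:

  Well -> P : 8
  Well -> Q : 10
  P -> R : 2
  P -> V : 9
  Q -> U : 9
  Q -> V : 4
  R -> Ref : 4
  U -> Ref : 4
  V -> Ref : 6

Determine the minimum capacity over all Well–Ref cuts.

Augment Well→P→R→Ref: bottleneck 2, flow now 2.
Augment Well→P→V→Ref: bottleneck 6, flow now 8.
Augment Well→Q→U→Ref: bottleneck 4, flow now 12.
No augmenting path remains; maximum flow = 12.
By max-flow min-cut, the minimum cut capacity equals the max flow.
In the residual graph, reachable from Well: {Well, P, Q, U, V}.
Min-cut edges: P→R (2), U→Ref (4), V→Ref (6); capacity 2 + 4 + 6 = 12.

12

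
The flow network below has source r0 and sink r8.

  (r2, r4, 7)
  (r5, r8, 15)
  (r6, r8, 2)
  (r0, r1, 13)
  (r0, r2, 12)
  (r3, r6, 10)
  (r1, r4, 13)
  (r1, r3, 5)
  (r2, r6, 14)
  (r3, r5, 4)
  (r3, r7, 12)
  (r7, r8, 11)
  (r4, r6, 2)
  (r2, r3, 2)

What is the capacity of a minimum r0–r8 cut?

Augment r0→r2→r6→r8: bottleneck 2, flow now 2.
Augment r0→r1→r3→r5→r8: bottleneck 4, flow now 6.
Augment r0→r1→r3→r7→r8: bottleneck 1, flow now 7.
Augment r0→r2→r3→r7→r8: bottleneck 2, flow now 9.
No augmenting path remains; maximum flow = 9.
By max-flow min-cut, the minimum cut capacity equals the max flow.
In the residual graph, reachable from r0: {r0, r1, r2, r4, r6}.
Min-cut edges: r1→r3 (5), r2→r3 (2), r6→r8 (2); capacity 5 + 2 + 2 = 9.

9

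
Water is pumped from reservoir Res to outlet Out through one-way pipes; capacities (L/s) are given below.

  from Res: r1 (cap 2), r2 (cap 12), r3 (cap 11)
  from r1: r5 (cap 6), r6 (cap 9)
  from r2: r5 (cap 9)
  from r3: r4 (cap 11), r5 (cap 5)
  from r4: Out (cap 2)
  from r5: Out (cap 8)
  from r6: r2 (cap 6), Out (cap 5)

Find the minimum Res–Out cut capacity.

12

Augment Res→r1→r5→Out: bottleneck 2, flow now 2.
Augment Res→r2→r5→Out: bottleneck 6, flow now 8.
Augment Res→r3→r4→Out: bottleneck 2, flow now 10.
Augment Res→r2→r5→r1→r6→Out: bottleneck 2, flow now 12. (uses reverse residual edge)
No augmenting path remains; maximum flow = 12.
By max-flow min-cut, the minimum cut capacity equals the max flow.
In the residual graph, reachable from Res: {Res, r2, r3, r4, r5}.
Min-cut edges: Res→r1 (2), r4→Out (2), r5→Out (8); capacity 2 + 2 + 8 = 12.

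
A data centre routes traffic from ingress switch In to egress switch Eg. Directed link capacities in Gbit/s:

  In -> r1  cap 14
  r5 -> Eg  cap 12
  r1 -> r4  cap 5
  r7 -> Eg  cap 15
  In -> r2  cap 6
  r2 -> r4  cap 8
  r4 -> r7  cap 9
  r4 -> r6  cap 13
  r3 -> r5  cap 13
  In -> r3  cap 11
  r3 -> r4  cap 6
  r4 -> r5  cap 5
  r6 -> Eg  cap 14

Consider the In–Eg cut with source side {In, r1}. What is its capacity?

22

Edges leaving {In, r1}: In→r2 (6), In→r3 (11), r1→r4 (5).
Cut capacity = 6 + 11 + 5 = 22.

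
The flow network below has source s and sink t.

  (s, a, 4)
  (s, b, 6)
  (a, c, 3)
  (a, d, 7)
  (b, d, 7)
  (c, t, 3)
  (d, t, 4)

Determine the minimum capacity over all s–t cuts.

Augment s→a→c→t: bottleneck 3, flow now 3.
Augment s→a→d→t: bottleneck 1, flow now 4.
Augment s→b→d→t: bottleneck 3, flow now 7.
No augmenting path remains; maximum flow = 7.
By max-flow min-cut, the minimum cut capacity equals the max flow.
In the residual graph, reachable from s: {s, a, b, d}.
Min-cut edges: a→c (3), d→t (4); capacity 3 + 4 = 7.

7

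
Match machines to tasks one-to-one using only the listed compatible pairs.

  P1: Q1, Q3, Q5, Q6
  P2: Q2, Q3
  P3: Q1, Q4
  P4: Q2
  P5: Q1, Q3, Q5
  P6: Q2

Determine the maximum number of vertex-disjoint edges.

Unit-capacity flow: source→left, listed edges, right→sink; max matching = max flow.
Augmenting path P1→Q1 (+1); matched 1.
Augmenting path P2→Q2 (+1); matched 2.
Augmenting path P3→Q4 (+1); matched 3.
Augmenting path P5→Q3 (+1); matched 4.
Augmenting path P4→Q2→P2→Q3→P5→Q5 (+1); matched 5.
No augmenting path remains; maximum matching = 5.
König certificate: {P1, P2, P3, P5, Q2} is a vertex cover of size 5 (every listed pair touches it), so no matching can be larger.

5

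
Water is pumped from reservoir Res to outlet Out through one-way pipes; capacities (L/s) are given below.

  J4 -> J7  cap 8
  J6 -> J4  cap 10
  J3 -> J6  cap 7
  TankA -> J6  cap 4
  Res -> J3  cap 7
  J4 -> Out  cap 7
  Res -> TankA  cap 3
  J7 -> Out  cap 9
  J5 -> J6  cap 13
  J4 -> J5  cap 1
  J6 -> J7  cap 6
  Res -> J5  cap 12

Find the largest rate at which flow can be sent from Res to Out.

16

Augment Res→J5→J6→J7→Out: bottleneck 6, flow now 6.
Augment Res→J5→J6→J4→Out: bottleneck 6, flow now 12.
Augment Res→TankA→J6→J4→Out: bottleneck 1, flow now 13.
Augment Res→TankA→J6→J4→J7→Out: bottleneck 2, flow now 15.
Augment Res→J3→J6→J4→J7→Out: bottleneck 1, flow now 16.
No augmenting path remains; maximum flow = 16.
In the residual graph, reachable from Res: {Res, J5, TankA, J3, J6}.
Min-cut edges: J6→J7 (6), J6→J4 (10); capacity 6 + 10 = 16.
This cut is saturated, so no flow can exceed 16.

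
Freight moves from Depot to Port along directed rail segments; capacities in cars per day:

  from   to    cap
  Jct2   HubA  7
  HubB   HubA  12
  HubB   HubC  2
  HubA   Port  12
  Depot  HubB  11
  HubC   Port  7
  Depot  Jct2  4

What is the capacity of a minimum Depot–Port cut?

14

Augment Depot→Jct2→HubA→Port: bottleneck 4, flow now 4.
Augment Depot→HubB→HubA→Port: bottleneck 8, flow now 12.
Augment Depot→HubB→HubC→Port: bottleneck 2, flow now 14.
No augmenting path remains; maximum flow = 14.
By max-flow min-cut, the minimum cut capacity equals the max flow.
In the residual graph, reachable from Depot: {Depot, Jct2, HubB, HubA}.
Min-cut edges: HubB→HubC (2), HubA→Port (12); capacity 2 + 12 = 14.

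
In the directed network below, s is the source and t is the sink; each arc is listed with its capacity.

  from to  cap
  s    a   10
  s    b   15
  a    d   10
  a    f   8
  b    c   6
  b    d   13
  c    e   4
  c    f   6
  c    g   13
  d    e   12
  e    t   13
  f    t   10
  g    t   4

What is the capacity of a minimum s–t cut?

25

Augment s→a→f→t: bottleneck 8, flow now 8.
Augment s→a→d→e→t: bottleneck 2, flow now 10.
Augment s→b→c→e→t: bottleneck 4, flow now 14.
Augment s→b→c→f→t: bottleneck 2, flow now 16.
Augment s→b→d→e→t: bottleneck 7, flow now 23.
Augment s→b→d→e→c→g→t: bottleneck 2, flow now 25. (uses reverse residual edge)
No augmenting path remains; maximum flow = 25.
By max-flow min-cut, the minimum cut capacity equals the max flow.
In the residual graph, reachable from s: {s}.
Min-cut edges: s→a (10), s→b (15); capacity 10 + 15 = 25.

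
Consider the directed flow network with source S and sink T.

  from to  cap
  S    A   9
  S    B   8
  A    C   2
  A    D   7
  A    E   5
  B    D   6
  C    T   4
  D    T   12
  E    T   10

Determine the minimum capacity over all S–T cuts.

15

Augment S→A→C→T: bottleneck 2, flow now 2.
Augment S→A→D→T: bottleneck 7, flow now 9.
Augment S→B→D→T: bottleneck 5, flow now 14.
Augment S→B→D→A→E→T: bottleneck 1, flow now 15. (uses reverse residual edge)
No augmenting path remains; maximum flow = 15.
By max-flow min-cut, the minimum cut capacity equals the max flow.
In the residual graph, reachable from S: {S, B}.
Min-cut edges: S→A (9), B→D (6); capacity 9 + 6 = 15.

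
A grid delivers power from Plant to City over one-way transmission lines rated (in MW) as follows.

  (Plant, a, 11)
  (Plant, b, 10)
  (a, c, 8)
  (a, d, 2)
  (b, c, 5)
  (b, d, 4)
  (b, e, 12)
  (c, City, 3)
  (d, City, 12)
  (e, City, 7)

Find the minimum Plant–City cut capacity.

Augment Plant→a→c→City: bottleneck 3, flow now 3.
Augment Plant→a→d→City: bottleneck 2, flow now 5.
Augment Plant→b→d→City: bottleneck 4, flow now 9.
Augment Plant→b→e→City: bottleneck 6, flow now 15.
No augmenting path remains; maximum flow = 15.
By max-flow min-cut, the minimum cut capacity equals the max flow.
In the residual graph, reachable from Plant: {Plant, a, c}.
Min-cut edges: Plant→b (10), a→d (2), c→City (3); capacity 10 + 2 + 3 = 15.

15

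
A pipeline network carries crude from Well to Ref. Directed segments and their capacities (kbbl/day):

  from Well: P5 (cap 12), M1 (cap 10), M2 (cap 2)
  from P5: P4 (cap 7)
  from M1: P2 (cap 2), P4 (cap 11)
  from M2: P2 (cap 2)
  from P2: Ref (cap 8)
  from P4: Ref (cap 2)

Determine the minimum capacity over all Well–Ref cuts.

6

Augment Well→P5→P4→Ref: bottleneck 2, flow now 2.
Augment Well→M1→P2→Ref: bottleneck 2, flow now 4.
Augment Well→M2→P2→Ref: bottleneck 2, flow now 6.
No augmenting path remains; maximum flow = 6.
By max-flow min-cut, the minimum cut capacity equals the max flow.
In the residual graph, reachable from Well: {Well, P5, M1, P4}.
Min-cut edges: Well→M2 (2), M1→P2 (2), P4→Ref (2); capacity 2 + 2 + 2 = 6.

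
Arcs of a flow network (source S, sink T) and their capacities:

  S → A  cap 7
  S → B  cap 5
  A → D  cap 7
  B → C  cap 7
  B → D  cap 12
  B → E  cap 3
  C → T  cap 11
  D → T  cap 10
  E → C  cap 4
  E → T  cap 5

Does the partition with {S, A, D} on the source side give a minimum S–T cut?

No — its capacity is 15, but the minimum cut has capacity 12.

Given cut capacity: 5 + 10 = 15.
Augment S→A→D→T: bottleneck 7, flow now 7.
Augment S→B→C→T: bottleneck 5, flow now 12.
No augmenting path remains; maximum flow = 12.
In the residual graph, reachable from S: {S}.
Min-cut edges: S→A (7), S→B (5); capacity 7 + 5 = 12.
Cut capacity 15 exceeds the max flow 12, so it is not minimum.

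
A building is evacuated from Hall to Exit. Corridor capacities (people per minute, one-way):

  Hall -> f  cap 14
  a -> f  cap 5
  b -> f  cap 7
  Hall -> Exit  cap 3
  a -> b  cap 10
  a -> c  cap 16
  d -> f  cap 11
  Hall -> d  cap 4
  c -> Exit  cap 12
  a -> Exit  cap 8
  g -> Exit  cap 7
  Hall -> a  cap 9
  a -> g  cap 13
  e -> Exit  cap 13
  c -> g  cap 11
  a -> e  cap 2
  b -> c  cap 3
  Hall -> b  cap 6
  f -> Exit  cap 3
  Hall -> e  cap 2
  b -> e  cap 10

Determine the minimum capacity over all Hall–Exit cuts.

Augment Hall→Exit: bottleneck 3, flow now 3.
Augment Hall→a→Exit: bottleneck 8, flow now 11.
Augment Hall→e→Exit: bottleneck 2, flow now 13.
Augment Hall→f→Exit: bottleneck 3, flow now 16.
Augment Hall→a→c→Exit: bottleneck 1, flow now 17.
Augment Hall→b→c→Exit: bottleneck 3, flow now 20.
Augment Hall→b→e→Exit: bottleneck 3, flow now 23.
No augmenting path remains; maximum flow = 23.
By max-flow min-cut, the minimum cut capacity equals the max flow.
In the residual graph, reachable from Hall: {Hall, d, f}.
Min-cut edges: Hall→a (9), Hall→b (6), Hall→e (2), Hall→Exit (3), f→Exit (3); capacity 9 + 6 + 2 + 3 + 3 = 23.

23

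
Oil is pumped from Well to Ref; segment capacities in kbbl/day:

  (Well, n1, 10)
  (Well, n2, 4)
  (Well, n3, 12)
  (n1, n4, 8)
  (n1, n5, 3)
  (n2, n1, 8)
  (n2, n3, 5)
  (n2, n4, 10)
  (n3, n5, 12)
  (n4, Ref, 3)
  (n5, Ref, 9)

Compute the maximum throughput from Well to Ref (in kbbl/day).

12

Augment Well→n1→n4→Ref: bottleneck 3, flow now 3.
Augment Well→n1→n5→Ref: bottleneck 3, flow now 6.
Augment Well→n3→n5→Ref: bottleneck 6, flow now 12.
No augmenting path remains; maximum flow = 12.
In the residual graph, reachable from Well: {Well, n1, n2, n3, n4, n5}.
Min-cut edges: n4→Ref (3), n5→Ref (9); capacity 3 + 9 = 12.
This cut is saturated, so no flow can exceed 12.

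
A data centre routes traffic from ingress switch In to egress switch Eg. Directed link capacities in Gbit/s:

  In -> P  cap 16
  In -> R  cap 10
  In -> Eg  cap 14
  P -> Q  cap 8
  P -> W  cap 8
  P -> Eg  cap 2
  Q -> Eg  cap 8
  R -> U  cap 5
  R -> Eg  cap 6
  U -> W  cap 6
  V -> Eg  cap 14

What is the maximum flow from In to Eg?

Augment In→Eg: bottleneck 14, flow now 14.
Augment In→P→Eg: bottleneck 2, flow now 16.
Augment In→R→Eg: bottleneck 6, flow now 22.
Augment In→P→Q→Eg: bottleneck 8, flow now 30.
No augmenting path remains; maximum flow = 30.
In the residual graph, reachable from In: {In, P, R, U, W}.
Min-cut edges: In→Eg (14), P→Q (8), P→Eg (2), R→Eg (6); capacity 14 + 8 + 2 + 6 = 30.
This cut is saturated, so no flow can exceed 30.

30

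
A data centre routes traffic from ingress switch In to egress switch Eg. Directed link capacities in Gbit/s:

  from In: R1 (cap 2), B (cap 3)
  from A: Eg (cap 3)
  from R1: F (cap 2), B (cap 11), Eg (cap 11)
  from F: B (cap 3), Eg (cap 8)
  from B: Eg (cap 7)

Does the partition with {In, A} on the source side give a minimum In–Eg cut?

No — its capacity is 8, but the minimum cut has capacity 5.

Given cut capacity: 2 + 3 + 3 = 8.
Augment In→R1→Eg: bottleneck 2, flow now 2.
Augment In→B→Eg: bottleneck 3, flow now 5.
No augmenting path remains; maximum flow = 5.
In the residual graph, reachable from In: {In}.
Min-cut edges: In→R1 (2), In→B (3); capacity 2 + 3 = 5.
Cut capacity 8 exceeds the max flow 5, so it is not minimum.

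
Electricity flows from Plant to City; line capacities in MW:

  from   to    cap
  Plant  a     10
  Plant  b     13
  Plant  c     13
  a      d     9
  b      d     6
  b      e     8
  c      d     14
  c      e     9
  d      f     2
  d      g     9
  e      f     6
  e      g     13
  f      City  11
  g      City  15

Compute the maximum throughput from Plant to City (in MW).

Augment Plant→a→d→f→City: bottleneck 2, flow now 2.
Augment Plant→a→d→g→City: bottleneck 7, flow now 9.
Augment Plant→b→d→g→City: bottleneck 2, flow now 11.
Augment Plant→b→e→f→City: bottleneck 6, flow now 17.
Augment Plant→b→e→g→City: bottleneck 2, flow now 19.
Augment Plant→c→e→g→City: bottleneck 4, flow now 23.
No augmenting path remains; maximum flow = 23.
In the residual graph, reachable from Plant: {Plant, a, b, c, d, e, g}.
Min-cut edges: d→f (2), e→f (6), g→City (15); capacity 2 + 6 + 15 = 23.
This cut is saturated, so no flow can exceed 23.

23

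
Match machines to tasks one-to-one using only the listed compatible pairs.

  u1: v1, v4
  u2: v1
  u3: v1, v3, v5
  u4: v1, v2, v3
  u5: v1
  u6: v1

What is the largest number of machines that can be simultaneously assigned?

Unit-capacity flow: source→left, listed edges, right→sink; max matching = max flow.
Augmenting path u1→v1 (+1); matched 1.
Augmenting path u3→v3 (+1); matched 2.
Augmenting path u4→v2 (+1); matched 3.
Augmenting path u2→v1→u1→v4 (+1); matched 4.
No augmenting path remains; maximum matching = 4.
König certificate: {u1, u3, u4, v1} is a vertex cover of size 4 (every listed pair touches it), so no matching can be larger.

4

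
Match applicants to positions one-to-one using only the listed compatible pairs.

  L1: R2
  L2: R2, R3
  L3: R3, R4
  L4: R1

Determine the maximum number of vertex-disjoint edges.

Unit-capacity flow: source→left, listed edges, right→sink; max matching = max flow.
Augmenting path L1→R2 (+1); matched 1.
Augmenting path L2→R3 (+1); matched 2.
Augmenting path L3→R4 (+1); matched 3.
Augmenting path L4→R1 (+1); matched 4.
No augmenting path remains; maximum matching = 4.
König certificate: {L1, L2, L3, L4} is a vertex cover of size 4 (every listed pair touches it), so no matching can be larger.

4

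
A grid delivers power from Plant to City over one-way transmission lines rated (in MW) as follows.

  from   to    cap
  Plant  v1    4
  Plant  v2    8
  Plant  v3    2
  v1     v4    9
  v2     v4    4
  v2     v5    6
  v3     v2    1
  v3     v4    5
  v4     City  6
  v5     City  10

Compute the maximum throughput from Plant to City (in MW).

Augment Plant→v1→v4→City: bottleneck 4, flow now 4.
Augment Plant→v2→v4→City: bottleneck 2, flow now 6.
Augment Plant→v2→v5→City: bottleneck 6, flow now 12.
No augmenting path remains; maximum flow = 12.
In the residual graph, reachable from Plant: {Plant, v1, v2, v3, v4}.
Min-cut edges: v2→v5 (6), v4→City (6); capacity 6 + 6 = 12.
This cut is saturated, so no flow can exceed 12.

12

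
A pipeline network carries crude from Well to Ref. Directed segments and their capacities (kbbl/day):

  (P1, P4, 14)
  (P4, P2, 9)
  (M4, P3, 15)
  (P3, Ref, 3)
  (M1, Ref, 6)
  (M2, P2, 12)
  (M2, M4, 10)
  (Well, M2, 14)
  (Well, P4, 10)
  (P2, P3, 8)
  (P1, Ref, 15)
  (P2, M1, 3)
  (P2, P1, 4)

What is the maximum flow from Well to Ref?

Augment Well→P4→P2→P3→Ref: bottleneck 3, flow now 3.
Augment Well→P4→P2→P1→Ref: bottleneck 4, flow now 7.
Augment Well→P4→P2→M1→Ref: bottleneck 2, flow now 9.
Augment Well→M2→P2→M1→Ref: bottleneck 1, flow now 10.
No augmenting path remains; maximum flow = 10.
In the residual graph, reachable from Well: {Well, P4, M2, M4, P2, P3}.
Min-cut edges: P2→P1 (4), P2→M1 (3), P3→Ref (3); capacity 4 + 3 + 3 = 10.
This cut is saturated, so no flow can exceed 10.

10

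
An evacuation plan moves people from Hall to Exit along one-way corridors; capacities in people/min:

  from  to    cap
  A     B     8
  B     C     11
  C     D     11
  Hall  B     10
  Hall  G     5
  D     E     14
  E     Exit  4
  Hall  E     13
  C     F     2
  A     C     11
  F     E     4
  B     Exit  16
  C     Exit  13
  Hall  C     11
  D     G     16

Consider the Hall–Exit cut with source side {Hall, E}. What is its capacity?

30

Edges leaving {Hall, E}: Hall→B (10), Hall→C (11), Hall→G (5), E→Exit (4).
Cut capacity = 10 + 11 + 5 + 4 = 30.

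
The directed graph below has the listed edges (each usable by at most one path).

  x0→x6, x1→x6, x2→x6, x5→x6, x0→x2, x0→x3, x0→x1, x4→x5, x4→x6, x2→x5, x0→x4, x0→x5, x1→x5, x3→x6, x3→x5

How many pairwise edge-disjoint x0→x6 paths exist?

6

Assign every edge capacity 1; by Menger, the answer equals the max flow.
Path x0→x6 (+1); total 1.
Path x0→x1→x6 (+1); total 2.
Path x0→x2→x6 (+1); total 3.
Path x0→x3→x6 (+1); total 4.
Path x0→x4→x6 (+1); total 5.
Path x0→x5→x6 (+1); total 6.
No residual x0→x6 path; max flow = 6.
Certifying cut of size 6: {x0→x1, x0→x2, x0→x3, x0→x4, x0→x5, x0→x6}.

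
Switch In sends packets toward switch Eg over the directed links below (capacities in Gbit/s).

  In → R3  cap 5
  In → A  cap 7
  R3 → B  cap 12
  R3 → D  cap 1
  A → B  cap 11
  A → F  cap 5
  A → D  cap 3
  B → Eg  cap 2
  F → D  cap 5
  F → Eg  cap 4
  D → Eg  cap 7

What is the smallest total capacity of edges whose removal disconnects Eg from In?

Augment In→R3→B→Eg: bottleneck 2, flow now 2.
Augment In→R3→D→Eg: bottleneck 1, flow now 3.
Augment In→A→F→Eg: bottleneck 4, flow now 7.
Augment In→A→D→Eg: bottleneck 3, flow now 10.
No augmenting path remains; maximum flow = 10.
By max-flow min-cut, the minimum cut capacity equals the max flow.
In the residual graph, reachable from In: {In, R3, B}.
Min-cut edges: In→A (7), R3→D (1), B→Eg (2); capacity 7 + 1 + 2 = 10.

10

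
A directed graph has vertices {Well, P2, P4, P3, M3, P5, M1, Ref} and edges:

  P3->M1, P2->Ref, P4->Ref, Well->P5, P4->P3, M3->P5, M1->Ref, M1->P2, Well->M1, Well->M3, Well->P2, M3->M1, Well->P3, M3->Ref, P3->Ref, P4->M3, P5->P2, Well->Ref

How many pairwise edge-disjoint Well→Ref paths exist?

Assign every edge capacity 1; by Menger, the answer equals the max flow.
Path Well→Ref (+1); total 1.
Path Well→P2→Ref (+1); total 2.
Path Well→P3→Ref (+1); total 3.
Path Well→M3→Ref (+1); total 4.
Path Well→M1→Ref (+1); total 5.
No residual Well→Ref path; max flow = 5.
Certifying cut of size 5: {P2→Ref, Well→M1, Well→M3, Well→P3, Well→Ref}.

5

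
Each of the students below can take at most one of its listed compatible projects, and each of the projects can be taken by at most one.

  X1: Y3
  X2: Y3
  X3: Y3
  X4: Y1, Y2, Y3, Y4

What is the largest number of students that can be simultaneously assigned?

Unit-capacity flow: source→left, listed edges, right→sink; max matching = max flow.
Augmenting path X1→Y3 (+1); matched 1.
Augmenting path X4→Y1 (+1); matched 2.
No augmenting path remains; maximum matching = 2.
König certificate: {X4, Y3} is a vertex cover of size 2 (every listed pair touches it), so no matching can be larger.

2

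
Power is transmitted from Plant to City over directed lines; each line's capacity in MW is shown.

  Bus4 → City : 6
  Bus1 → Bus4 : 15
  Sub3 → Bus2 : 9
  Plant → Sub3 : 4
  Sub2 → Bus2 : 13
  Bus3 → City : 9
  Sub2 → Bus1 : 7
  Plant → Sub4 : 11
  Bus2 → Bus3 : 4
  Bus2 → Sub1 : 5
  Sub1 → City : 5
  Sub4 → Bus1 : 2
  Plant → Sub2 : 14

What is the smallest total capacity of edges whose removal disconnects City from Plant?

15

Augment Plant→Sub3→Bus2→Sub1→City: bottleneck 4, flow now 4.
Augment Plant→Sub4→Bus1→Bus4→City: bottleneck 2, flow now 6.
Augment Plant→Sub2→Bus2→Sub1→City: bottleneck 1, flow now 7.
Augment Plant→Sub2→Bus2→Bus3→City: bottleneck 4, flow now 11.
Augment Plant→Sub2→Bus1→Bus4→City: bottleneck 4, flow now 15.
No augmenting path remains; maximum flow = 15.
By max-flow min-cut, the minimum cut capacity equals the max flow.
In the residual graph, reachable from Plant: {Plant, Sub3, Sub4, Sub2, Bus2, Bus1, Bus4}.
Min-cut edges: Bus2→Sub1 (5), Bus2→Bus3 (4), Bus4→City (6); capacity 5 + 4 + 6 = 15.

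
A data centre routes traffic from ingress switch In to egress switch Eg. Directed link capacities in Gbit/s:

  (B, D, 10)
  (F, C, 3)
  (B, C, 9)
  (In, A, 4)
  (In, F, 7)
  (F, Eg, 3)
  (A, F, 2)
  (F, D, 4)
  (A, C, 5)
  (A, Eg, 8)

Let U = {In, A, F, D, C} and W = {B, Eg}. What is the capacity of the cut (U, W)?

11

Edges leaving {In, A, F, D, C}: A→Eg (8), F→Eg (3).
Cut capacity = 8 + 3 = 11.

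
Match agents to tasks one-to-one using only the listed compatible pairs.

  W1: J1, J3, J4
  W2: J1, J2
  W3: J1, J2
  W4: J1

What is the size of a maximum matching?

Unit-capacity flow: source→left, listed edges, right→sink; max matching = max flow.
Augmenting path W1→J1 (+1); matched 1.
Augmenting path W2→J2 (+1); matched 2.
Augmenting path W3→J1→W1→J3 (+1); matched 3.
No augmenting path remains; maximum matching = 3.
König certificate: {W1, J1, J2} is a vertex cover of size 3 (every listed pair touches it), so no matching can be larger.

3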